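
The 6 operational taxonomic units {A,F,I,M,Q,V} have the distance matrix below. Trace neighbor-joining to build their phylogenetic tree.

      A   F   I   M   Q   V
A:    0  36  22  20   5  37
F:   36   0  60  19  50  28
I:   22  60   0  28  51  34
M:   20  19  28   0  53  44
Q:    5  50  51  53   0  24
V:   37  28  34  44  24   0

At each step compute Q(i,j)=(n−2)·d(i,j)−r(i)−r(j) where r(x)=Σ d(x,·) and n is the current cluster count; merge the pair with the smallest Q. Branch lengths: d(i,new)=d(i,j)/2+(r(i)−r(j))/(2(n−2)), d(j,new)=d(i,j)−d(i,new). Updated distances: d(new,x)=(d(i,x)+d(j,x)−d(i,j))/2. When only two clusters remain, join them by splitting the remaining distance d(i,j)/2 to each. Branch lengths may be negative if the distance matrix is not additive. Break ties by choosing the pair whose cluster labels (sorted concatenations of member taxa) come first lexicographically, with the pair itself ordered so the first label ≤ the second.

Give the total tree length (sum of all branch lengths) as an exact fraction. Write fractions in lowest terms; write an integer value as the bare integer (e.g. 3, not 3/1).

1365/16

step 1: merge (A,Q) at d=5, Q=-283; branch lengths A→-43/8, Q→83/8; new cluster AQ
  updated: d(AQ,F)=81/2, d(AQ,I)=34, d(AQ,M)=34, d(AQ,V)=28
step 2: merge (F,M) at d=19, Q=-431/2; branch lengths F→53/4, M→23/4; new cluster FM
  updated: d(AQ,FM)=111/4, d(FM,I)=69/2, d(FM,V)=53/2
step 3: merge (AQ,I) at d=34, Q=-497/4; branch lengths AQ→221/16, I→323/16; new cluster AIQ
  updated: d(AIQ,FM)=113/8, d(AIQ,V)=14
step 4: merge (AIQ,FM) at d=113/8, Q=-437/8; branch lengths AIQ→13/16, FM→213/16; new cluster AFIMQ
  updated: d(AFIMQ,V)=211/16
step 5: merge (AFIMQ,V) at d=211/16; branch lengths AFIMQ→211/32, V→211/32; new cluster AFIMQV
final tree: ((((A:-43/8,Q:83/8):221/16,I:323/16):13/16,(F:53/4,M:23/4):213/16):211/32,V:211/32)
total length: 1365/16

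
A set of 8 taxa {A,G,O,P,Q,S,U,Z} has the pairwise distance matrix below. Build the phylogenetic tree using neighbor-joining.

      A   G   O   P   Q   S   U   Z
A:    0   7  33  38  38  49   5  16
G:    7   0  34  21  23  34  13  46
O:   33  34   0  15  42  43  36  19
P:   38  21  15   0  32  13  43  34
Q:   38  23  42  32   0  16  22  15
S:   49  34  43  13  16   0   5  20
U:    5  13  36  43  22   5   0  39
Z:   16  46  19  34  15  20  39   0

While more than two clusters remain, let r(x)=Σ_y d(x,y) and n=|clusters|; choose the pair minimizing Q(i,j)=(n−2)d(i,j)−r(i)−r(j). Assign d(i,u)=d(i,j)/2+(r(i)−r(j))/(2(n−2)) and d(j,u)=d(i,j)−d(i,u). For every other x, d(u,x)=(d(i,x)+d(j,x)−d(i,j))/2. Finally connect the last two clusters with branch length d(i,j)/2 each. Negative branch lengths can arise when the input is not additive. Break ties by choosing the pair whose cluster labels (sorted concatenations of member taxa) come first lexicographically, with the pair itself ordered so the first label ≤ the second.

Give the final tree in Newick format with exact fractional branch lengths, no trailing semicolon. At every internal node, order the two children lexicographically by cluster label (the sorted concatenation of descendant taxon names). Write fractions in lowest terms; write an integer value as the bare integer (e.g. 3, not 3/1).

1. join O+P (d=15, Q=-328) ⇒ OP; edges |O|=29/3, |P|=16/3
  updated: d(A,OP)=28, d(G,OP)=20, d(OP,Q)=59/2, d(OP,S)=41/2, d(OP,U)=32, d(OP,Z)=19
2. join A+G (d=7, Q=-251) ⇒ AG; edges |A|=7/2, |G|=7/2
  updated: d(AG,OP)=41/2, d(AG,Q)=27, d(AG,S)=38, d(AG,U)=11/2, d(AG,Z)=55/2
3. join AG+U (d=11/2, Q=-200) ⇒ AGU; edges |AG|=37/8, |U|=7/8
  updated: d(AGU,OP)=47/2, d(AGU,Q)=87/4, d(AGU,S)=75/4, d(AGU,Z)=61/2
4. join Q+Z (d=15, Q=-487/4) ⇒ QZ; edges |Q|=57/8, |Z|=63/8
  updated: d(AGU,QZ)=149/8, d(OP,QZ)=67/4, d(QZ,S)=21/2
5. join AGU+OP (d=47/2, Q=-597/8) ⇒ AGOPU; edges |AGU|=377/32, |OP|=375/32
  updated: d(AGOPU,QZ)=95/16, d(AGOPU,S)=63/8
6. join AGOPU+QZ (d=95/16, Q=-389/16) ⇒ AGOPQUZ; edges |AGOPU|=53/32, |QZ|=137/32
  updated: d(AGOPQUZ,S)=199/32
7. join AGOPQUZ+S (d=199/32) ⇒ AGOPQSUZ; edges |AGOPQUZ|=199/64, |S|=199/64
final tree: (((((A:7/2,G:7/2):37/8,U:7/8):377/32,(O:29/3,P:16/3):375/32):53/32,(Q:57/8,Z:63/8):137/32):199/64,S:199/64)
total length: 2501/32

(((((A:7/2,G:7/2):37/8,U:7/8):377/32,(O:29/3,P:16/3):375/32):53/32,(Q:57/8,Z:63/8):137/32):199/64,S:199/64)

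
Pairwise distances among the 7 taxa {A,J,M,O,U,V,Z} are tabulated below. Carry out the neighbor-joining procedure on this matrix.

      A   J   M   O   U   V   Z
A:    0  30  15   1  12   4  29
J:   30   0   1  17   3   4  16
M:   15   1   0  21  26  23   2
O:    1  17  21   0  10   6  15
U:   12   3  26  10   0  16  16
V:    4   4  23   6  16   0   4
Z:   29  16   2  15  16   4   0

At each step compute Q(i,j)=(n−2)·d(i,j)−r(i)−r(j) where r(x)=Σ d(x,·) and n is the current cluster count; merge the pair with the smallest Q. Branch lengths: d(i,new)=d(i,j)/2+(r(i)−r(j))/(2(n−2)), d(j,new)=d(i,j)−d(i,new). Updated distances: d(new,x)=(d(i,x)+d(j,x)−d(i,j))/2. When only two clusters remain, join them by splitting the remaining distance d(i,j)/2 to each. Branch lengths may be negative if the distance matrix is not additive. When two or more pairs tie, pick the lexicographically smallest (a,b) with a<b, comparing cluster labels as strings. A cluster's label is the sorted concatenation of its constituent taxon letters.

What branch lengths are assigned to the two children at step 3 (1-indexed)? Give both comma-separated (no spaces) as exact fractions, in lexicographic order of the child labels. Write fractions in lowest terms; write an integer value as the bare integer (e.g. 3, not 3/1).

step 1: merge (M,Z) at d=2, Q=-160; branch lengths M→8/5, Z→2/5; new cluster MZ
  updated: d(A,MZ)=21, d(J,MZ)=15/2, d(MZ,O)=17, d(MZ,U)=20, d(MZ,V)=25/2
step 2: merge (A,O) at d=1, Q=-115; branch lengths A→21/8, O→-13/8; new cluster AO
  updated: d(AO,J)=23, d(AO,MZ)=37/2, d(AO,U)=21/2, d(AO,V)=9/2
step 3: merge (AO,V) at d=9/2, Q=-80; branch lengths AO→11/2, V→-1; new cluster AOV
  updated: d(AOV,J)=45/4, d(AOV,MZ)=53/4, d(AOV,U)=11
step 4: merge (AOV,MZ) at d=53/4, Q=-199/4; branch lengths AOV→85/16, MZ→127/16; new cluster AMOVZ
  updated: d(AMOVZ,J)=11/4, d(AMOVZ,U)=71/8
step 5: merge (AMOVZ,J) at d=11/4, Q=-117/8; branch lengths AMOVZ→69/16, J→-25/16; new cluster AJMOVZ
  updated: d(AJMOVZ,U)=73/16
step 6: merge (AJMOVZ,U) at d=73/16; branch lengths AJMOVZ→73/32, U→73/32; new cluster AJMOUVZ
final tree: (((((A:21/8,O:-13/8):11/2,V:-1):85/16,(M:8/5,Z:2/5):127/16):69/16,J:-25/16):73/32,U:73/32)
total length: 449/16

11/2,-1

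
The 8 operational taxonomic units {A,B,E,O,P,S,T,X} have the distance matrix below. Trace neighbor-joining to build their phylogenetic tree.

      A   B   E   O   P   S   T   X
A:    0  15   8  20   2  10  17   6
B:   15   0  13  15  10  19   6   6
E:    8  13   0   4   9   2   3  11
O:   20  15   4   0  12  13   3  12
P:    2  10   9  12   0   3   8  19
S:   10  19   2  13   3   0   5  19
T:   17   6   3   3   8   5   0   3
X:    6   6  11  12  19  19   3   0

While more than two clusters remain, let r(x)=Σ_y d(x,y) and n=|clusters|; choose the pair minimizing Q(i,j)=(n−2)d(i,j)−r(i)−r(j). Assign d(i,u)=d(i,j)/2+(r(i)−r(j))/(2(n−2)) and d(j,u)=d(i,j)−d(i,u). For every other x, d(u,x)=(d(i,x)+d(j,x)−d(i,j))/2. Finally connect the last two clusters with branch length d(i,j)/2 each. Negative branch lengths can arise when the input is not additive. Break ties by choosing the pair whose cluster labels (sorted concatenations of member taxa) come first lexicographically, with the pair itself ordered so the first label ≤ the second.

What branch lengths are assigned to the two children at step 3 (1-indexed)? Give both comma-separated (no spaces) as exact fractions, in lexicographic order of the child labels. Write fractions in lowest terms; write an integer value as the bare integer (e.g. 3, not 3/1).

step 1: merge (A,P) at d=2, Q=-129; branch lengths A→9/4, P→-1/4; new cluster AP
  updated: d(AP,B)=23/2, d(AP,E)=15/2, d(AP,O)=15, d(AP,S)=11/2, d(AP,T)=23/2, d(AP,X)=23/2
step 2: merge (B,X) at d=6, Q=-103; branch lengths B→19/5, X→11/5; new cluster BX
  updated: d(AP,BX)=17/2, d(BX,E)=9, d(BX,O)=21/2, d(BX,S)=16, d(BX,T)=3/2
step 3: merge (AP,S) at d=11/2, Q=-135/2; branch lengths AP→57/16, S→31/16; new cluster APS
  updated: d(APS,BX)=19/2, d(APS,E)=2, d(APS,O)=45/4, d(APS,T)=11/2
step 4: merge (APS,E) at d=2, Q=-161/4; branch lengths APS→65/24, E→-17/24; new cluster AEPS
  updated: d(AEPS,BX)=33/4, d(AEPS,O)=53/8, d(AEPS,T)=13/4
step 5: merge (AEPS,O) at d=53/8, Q=-25; branch lengths AEPS→45/16, O→61/16; new cluster AEOPS
  updated: d(AEOPS,BX)=97/16, d(AEOPS,T)=-3/16
step 6: merge (AEOPS,BX) at d=97/16, Q=-59/8; branch lengths AEOPS→35/16, BX→31/8; new cluster ABEOPSX
  updated: d(ABEOPSX,T)=-19/8
step 7: merge (ABEOPSX,T) at d=-19/8; branch lengths ABEOPSX→-19/16, T→-19/16; new cluster ABEOPSTX
final tree: ((((((A:9/4,P:-1/4):57/16,S:31/16):65/24,E:-17/24):45/16,O:61/16):35/16,(B:19/5,X:11/5):31/8):-19/16,T:-19/16)
total length: 413/16

57/16,31/16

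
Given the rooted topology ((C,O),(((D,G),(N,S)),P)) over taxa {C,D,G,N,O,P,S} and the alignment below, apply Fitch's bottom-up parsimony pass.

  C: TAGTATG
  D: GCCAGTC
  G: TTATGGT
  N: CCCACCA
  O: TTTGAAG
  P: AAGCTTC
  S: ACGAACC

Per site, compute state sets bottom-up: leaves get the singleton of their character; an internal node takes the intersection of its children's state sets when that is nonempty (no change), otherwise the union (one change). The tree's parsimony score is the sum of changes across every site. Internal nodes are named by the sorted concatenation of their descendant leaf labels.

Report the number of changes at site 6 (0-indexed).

CO@0: {T} ∩ {T} = {T} (intersection, +0)
DG@0: {G} ∪ {T} = {G,T} (union, +1)
NS@0: {C} ∪ {A} = {A,C} (union, +1)
DGNS@0: {G,T} ∪ {A,C} = {A,C,G,T} (union, +1)
DGNPS@0: {A,C,G,T} ∩ {A} = {A} (intersection, +0)
CDGNOPS@0: {T} ∪ {A} = {A,T} (union, +1)
CO@1: {A} ∪ {T} = {A,T} (union, +1)
DG@1: {C} ∪ {T} = {C,T} (union, +1)
NS@1: {C} ∩ {C} = {C} (intersection, +0)
DGNS@1: {C,T} ∩ {C} = {C} (intersection, +0)
DGNPS@1: {C} ∪ {A} = {A,C} (union, +1)
CDGNOPS@1: {A,T} ∩ {A,C} = {A} (intersection, +0)
CO@2: {G} ∪ {T} = {G,T} (union, +1)
DG@2: {C} ∪ {A} = {A,C} (union, +1)
NS@2: {C} ∪ {G} = {C,G} (union, +1)
DGNS@2: {A,C} ∩ {C,G} = {C} (intersection, +0)
DGNPS@2: {C} ∪ {G} = {C,G} (union, +1)
CDGNOPS@2: {G,T} ∩ {C,G} = {G} (intersection, +0)
CO@3: {T} ∪ {G} = {G,T} (union, +1)
DG@3: {A} ∪ {T} = {A,T} (union, +1)
NS@3: {A} ∩ {A} = {A} (intersection, +0)
DGNS@3: {A,T} ∩ {A} = {A} (intersection, +0)
DGNPS@3: {A} ∪ {C} = {A,C} (union, +1)
CDGNOPS@3: {G,T} ∪ {A,C} = {A,C,G,T} (union, +1)
CO@4: {A} ∩ {A} = {A} (intersection, +0)
DG@4: {G} ∩ {G} = {G} (intersection, +0)
NS@4: {C} ∪ {A} = {A,C} (union, +1)
DGNS@4: {G} ∪ {A,C} = {A,C,G} (union, +1)
DGNPS@4: {A,C,G} ∪ {T} = {A,C,G,T} (union, +1)
CDGNOPS@4: {A} ∩ {A,C,G,T} = {A} (intersection, +0)
CO@5: {T} ∪ {A} = {A,T} (union, +1)
DG@5: {T} ∪ {G} = {G,T} (union, +1)
NS@5: {C} ∩ {C} = {C} (intersection, +0)
DGNS@5: {G,T} ∪ {C} = {C,G,T} (union, +1)
DGNPS@5: {C,G,T} ∩ {T} = {T} (intersection, +0)
CDGNOPS@5: {A,T} ∩ {T} = {T} (intersection, +0)
CO@6: {G} ∩ {G} = {G} (intersection, +0)
DG@6: {C} ∪ {T} = {C,T} (union, +1)
NS@6: {A} ∪ {C} = {A,C} (union, +1)
DGNS@6: {C,T} ∩ {A,C} = {C} (intersection, +0)
DGNPS@6: {C} ∩ {C} = {C} (intersection, +0)
CDGNOPS@6: {G} ∪ {C} = {C,G} (union, +1)
per-site changes: [4, 3, 4, 4, 3, 3, 3]; total = 24

3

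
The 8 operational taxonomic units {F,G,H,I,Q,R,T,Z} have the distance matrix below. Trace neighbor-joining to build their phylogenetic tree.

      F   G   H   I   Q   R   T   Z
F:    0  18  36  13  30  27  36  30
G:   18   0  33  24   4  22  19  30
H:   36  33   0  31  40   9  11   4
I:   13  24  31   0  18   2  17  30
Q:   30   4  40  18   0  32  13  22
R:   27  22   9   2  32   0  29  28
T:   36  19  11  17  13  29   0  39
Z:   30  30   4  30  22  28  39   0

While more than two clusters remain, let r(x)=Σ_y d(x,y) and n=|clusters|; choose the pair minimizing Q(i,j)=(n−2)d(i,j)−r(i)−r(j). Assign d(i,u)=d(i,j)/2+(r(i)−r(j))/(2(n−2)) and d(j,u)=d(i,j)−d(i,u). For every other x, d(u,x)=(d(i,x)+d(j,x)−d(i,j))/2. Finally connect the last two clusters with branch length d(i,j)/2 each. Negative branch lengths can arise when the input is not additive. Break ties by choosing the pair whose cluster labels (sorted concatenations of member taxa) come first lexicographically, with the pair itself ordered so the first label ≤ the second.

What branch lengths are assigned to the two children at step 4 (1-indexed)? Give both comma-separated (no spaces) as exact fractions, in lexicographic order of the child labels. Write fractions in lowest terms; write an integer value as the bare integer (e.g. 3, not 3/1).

step 1: merge (H,Z) at d=4, Q=-323; branch lengths H→5/12, Z→43/12; new cluster HZ
  updated: d(F,HZ)=31, d(G,HZ)=59/2, d(HZ,I)=57/2, d(HZ,Q)=29, d(HZ,R)=33/2, d(HZ,T)=23
step 2: merge (G,Q) at d=4, Q=-445/2; branch lengths G→21/20, Q→59/20; new cluster GQ
  updated: d(F,GQ)=22, d(GQ,HZ)=109/4, d(GQ,I)=19, d(GQ,R)=25, d(GQ,T)=14
step 3: merge (I,R) at d=2, Q=-171; branch lengths I→-3/2, R→7/2; new cluster IR
  updated: d(F,IR)=19, d(GQ,IR)=21, d(HZ,IR)=43/2, d(IR,T)=22
step 4: merge (GQ,T) at d=14, Q=-549/4; branch lengths GQ→125/24, T→211/24; new cluster GQT
  updated: d(F,GQT)=22, d(GQT,HZ)=145/8, d(GQT,IR)=29/2
step 5: merge (F,IR) at d=19, Q=-89; branch lengths F→55/4, IR→21/4; new cluster FIR
  updated: d(FIR,GQT)=35/4, d(FIR,HZ)=67/4
step 6: merge (FIR,GQT) at d=35/4, Q=-349/8; branch lengths FIR→59/16, GQT→81/16; new cluster FGIQRT
  updated: d(FGIQRT,HZ)=209/16
step 7: merge (FGIQRT,HZ) at d=209/16; branch lengths FGIQRT→209/32, HZ→209/32; new cluster FGHIQRTZ
final tree: (((F:55/4,(I:-3/2,R:7/2):21/4):59/16,((G:21/20,Q:59/20):125/24,T:211/24):81/16):209/32,(H:5/12,Z:43/12):209/32)
total length: 1037/16

125/24,211/24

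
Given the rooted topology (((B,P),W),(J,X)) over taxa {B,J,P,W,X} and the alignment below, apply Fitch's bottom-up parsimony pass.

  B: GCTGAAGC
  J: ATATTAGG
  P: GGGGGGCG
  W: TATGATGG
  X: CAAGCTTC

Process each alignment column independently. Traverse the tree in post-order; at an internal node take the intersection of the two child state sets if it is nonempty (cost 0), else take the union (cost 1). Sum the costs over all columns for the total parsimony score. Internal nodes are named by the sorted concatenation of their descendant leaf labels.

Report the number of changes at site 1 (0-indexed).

site 0, node BP: B={G} ∩ P={G} → {G} (+0)
site 0, node BPW: BP={G} ∪ W={T} → {G,T} (+1)
site 0, node JX: J={A} ∪ X={C} → {A,C} (+1)
site 0, node BJPWX: BPW={G,T} ∪ JX={A,C} → {A,C,G,T} (+1)
site 1, node BP: B={C} ∪ P={G} → {C,G} (+1)
site 1, node BPW: BP={C,G} ∪ W={A} → {A,C,G} (+1)
site 1, node JX: J={T} ∪ X={A} → {A,T} (+1)
site 1, node BJPWX: BPW={A,C,G} ∩ JX={A,T} → {A} (+0)
site 2, node BP: B={T} ∪ P={G} → {G,T} (+1)
site 2, node BPW: BP={G,T} ∩ W={T} → {T} (+0)
site 2, node JX: J={A} ∩ X={A} → {A} (+0)
site 2, node BJPWX: BPW={T} ∪ JX={A} → {A,T} (+1)
site 3, node BP: B={G} ∩ P={G} → {G} (+0)
site 3, node BPW: BP={G} ∩ W={G} → {G} (+0)
site 3, node JX: J={T} ∪ X={G} → {G,T} (+1)
site 3, node BJPWX: BPW={G} ∩ JX={G,T} → {G} (+0)
site 4, node BP: B={A} ∪ P={G} → {A,G} (+1)
site 4, node BPW: BP={A,G} ∩ W={A} → {A} (+0)
site 4, node JX: J={T} ∪ X={C} → {C,T} (+1)
site 4, node BJPWX: BPW={A} ∪ JX={C,T} → {A,C,T} (+1)
site 5, node BP: B={A} ∪ P={G} → {A,G} (+1)
site 5, node BPW: BP={A,G} ∪ W={T} → {A,G,T} (+1)
site 5, node JX: J={A} ∪ X={T} → {A,T} (+1)
site 5, node BJPWX: BPW={A,G,T} ∩ JX={A,T} → {A,T} (+0)
site 6, node BP: B={G} ∪ P={C} → {C,G} (+1)
site 6, node BPW: BP={C,G} ∩ W={G} → {G} (+0)
site 6, node JX: J={G} ∪ X={T} → {G,T} (+1)
site 6, node BJPWX: BPW={G} ∩ JX={G,T} → {G} (+0)
site 7, node BP: B={C} ∪ P={G} → {C,G} (+1)
site 7, node BPW: BP={C,G} ∩ W={G} → {G} (+0)
site 7, node JX: J={G} ∪ X={C} → {C,G} (+1)
site 7, node BJPWX: BPW={G} ∩ JX={C,G} → {G} (+0)
per-site changes: [3, 3, 2, 1, 3, 3, 2, 2]; total = 19

3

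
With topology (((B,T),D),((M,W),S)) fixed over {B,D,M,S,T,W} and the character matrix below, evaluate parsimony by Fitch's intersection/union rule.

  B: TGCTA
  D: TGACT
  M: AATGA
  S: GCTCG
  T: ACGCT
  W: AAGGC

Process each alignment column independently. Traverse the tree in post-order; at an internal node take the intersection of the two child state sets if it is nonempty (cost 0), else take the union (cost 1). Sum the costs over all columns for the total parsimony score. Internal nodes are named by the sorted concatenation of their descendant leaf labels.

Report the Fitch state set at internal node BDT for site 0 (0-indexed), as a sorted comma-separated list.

site 0, node BT: B={T} ∪ T={A} → {A,T} (+1)
site 0, node BDT: BT={A,T} ∩ D={T} → {T} (+0)
site 0, node MW: M={A} ∩ W={A} → {A} (+0)
site 0, node MSW: MW={A} ∪ S={G} → {A,G} (+1)
site 0, node BDMSTW: BDT={T} ∪ MSW={A,G} → {A,G,T} (+1)
site 1, node BT: B={G} ∪ T={C} → {C,G} (+1)
site 1, node BDT: BT={C,G} ∩ D={G} → {G} (+0)
site 1, node MW: M={A} ∩ W={A} → {A} (+0)
site 1, node MSW: MW={A} ∪ S={C} → {A,C} (+1)
site 1, node BDMSTW: BDT={G} ∪ MSW={A,C} → {A,C,G} (+1)
site 2, node BT: B={C} ∪ T={G} → {C,G} (+1)
site 2, node BDT: BT={C,G} ∪ D={A} → {A,C,G} (+1)
site 2, node MW: M={T} ∪ W={G} → {G,T} (+1)
site 2, node MSW: MW={G,T} ∩ S={T} → {T} (+0)
site 2, node BDMSTW: BDT={A,C,G} ∪ MSW={T} → {A,C,G,T} (+1)
site 3, node BT: B={T} ∪ T={C} → {C,T} (+1)
site 3, node BDT: BT={C,T} ∩ D={C} → {C} (+0)
site 3, node MW: M={G} ∩ W={G} → {G} (+0)
site 3, node MSW: MW={G} ∪ S={C} → {C,G} (+1)
site 3, node BDMSTW: BDT={C} ∩ MSW={C,G} → {C} (+0)
site 4, node BT: B={A} ∪ T={T} → {A,T} (+1)
site 4, node BDT: BT={A,T} ∩ D={T} → {T} (+0)
site 4, node MW: M={A} ∪ W={C} → {A,C} (+1)
site 4, node MSW: MW={A,C} ∪ S={G} → {A,C,G} (+1)
site 4, node BDMSTW: BDT={T} ∪ MSW={A,C,G} → {A,C,G,T} (+1)
per-site changes: [3, 3, 4, 2, 4]; total = 16

T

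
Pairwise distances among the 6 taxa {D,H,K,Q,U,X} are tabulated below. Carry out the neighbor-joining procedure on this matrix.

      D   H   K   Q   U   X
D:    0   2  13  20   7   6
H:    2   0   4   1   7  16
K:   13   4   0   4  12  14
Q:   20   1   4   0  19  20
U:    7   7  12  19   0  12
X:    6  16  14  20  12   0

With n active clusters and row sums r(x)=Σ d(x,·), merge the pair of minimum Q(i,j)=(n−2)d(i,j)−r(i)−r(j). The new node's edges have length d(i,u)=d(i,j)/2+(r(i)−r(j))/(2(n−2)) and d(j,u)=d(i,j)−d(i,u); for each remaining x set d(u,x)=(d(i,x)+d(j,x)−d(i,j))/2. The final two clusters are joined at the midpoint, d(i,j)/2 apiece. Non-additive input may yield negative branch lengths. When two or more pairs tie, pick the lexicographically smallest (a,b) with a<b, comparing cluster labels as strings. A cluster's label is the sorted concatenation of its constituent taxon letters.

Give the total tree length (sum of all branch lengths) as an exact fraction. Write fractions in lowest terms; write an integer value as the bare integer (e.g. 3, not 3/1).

369/16

iteration 1: select K,Q (d=4, Q=-95); attach at lengths (-1/8, 33/8); label the merged cluster KQ
  updated: d(D,KQ)=29/2, d(H,KQ)=1/2, d(KQ,U)=27/2, d(KQ,X)=15
iteration 2: select H,KQ (d=1/2, Q=-135/2); attach at lengths (-11/4, 13/4); label the merged cluster HKQ
  updated: d(D,HKQ)=8, d(HKQ,U)=10, d(HKQ,X)=61/4
iteration 3: select D,X (d=6, Q=-169/4); attach at lengths (-1/16, 97/16); label the merged cluster DX
  updated: d(DX,HKQ)=69/8, d(DX,U)=13/2
iteration 4: select DX,HKQ (d=69/8, Q=-201/8); attach at lengths (41/16, 97/16); label the merged cluster DHKQX
  updated: d(DHKQX,U)=63/16
iteration 5: select DHKQX,U (d=63/16); attach at lengths (63/32, 63/32); label the merged cluster DHKQUX
final tree: (((D:-1/16,X:97/16):41/16,(H:-11/4,(K:-1/8,Q:33/8):13/4):97/16):63/32,U:63/32)
total length: 369/16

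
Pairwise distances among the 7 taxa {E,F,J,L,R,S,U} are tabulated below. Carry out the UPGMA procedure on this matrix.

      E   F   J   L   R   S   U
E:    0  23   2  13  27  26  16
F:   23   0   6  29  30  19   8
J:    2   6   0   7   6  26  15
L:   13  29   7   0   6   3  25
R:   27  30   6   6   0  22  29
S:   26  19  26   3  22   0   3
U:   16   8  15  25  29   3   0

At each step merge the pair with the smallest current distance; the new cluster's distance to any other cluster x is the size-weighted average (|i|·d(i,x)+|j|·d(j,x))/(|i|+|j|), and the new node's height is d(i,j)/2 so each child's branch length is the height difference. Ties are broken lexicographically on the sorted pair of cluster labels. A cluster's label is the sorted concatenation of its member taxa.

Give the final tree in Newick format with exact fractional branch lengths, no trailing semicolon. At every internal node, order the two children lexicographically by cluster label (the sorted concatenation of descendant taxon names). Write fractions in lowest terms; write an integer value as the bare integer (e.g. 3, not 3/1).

(((E:1,J:1):13/2,(F:4,U:4):7/2):5/2,((L:3/2,S:3/2):11/2,R:7):3)

1. join E+J (d=2) ⇒ EJ; edges |E|=1, |J|=1
  updated: d(EJ,F)=29/2, d(EJ,L)=10, d(EJ,R)=33/2, d(EJ,S)=26, d(EJ,U)=31/2
2. join L+S (d=3) ⇒ LS; edges |L|=3/2, |S|=3/2
  updated: d(EJ,LS)=18, d(F,LS)=24, d(LS,R)=14, d(LS,U)=14
3. join F+U (d=8) ⇒ FU; edges |F|=4, |U|=4
  updated: d(EJ,FU)=15, d(FU,LS)=19, d(FU,R)=59/2
4. join LS+R (d=14) ⇒ LRS; edges |LS|=11/2, |R|=7
  updated: d(EJ,LRS)=35/2, d(FU,LRS)=45/2
5. join EJ+FU (d=15) ⇒ EFJU; edges |EJ|=13/2, |FU|=7/2
  updated: d(EFJU,LRS)=20
6. join EFJU+LRS (d=20) ⇒ EFJLRSU; edges |EFJU|=5/2, |LRS|=3
final tree: (((E:1,J:1):13/2,(F:4,U:4):7/2):5/2,((L:3/2,S:3/2):11/2,R:7):3)
total length: 41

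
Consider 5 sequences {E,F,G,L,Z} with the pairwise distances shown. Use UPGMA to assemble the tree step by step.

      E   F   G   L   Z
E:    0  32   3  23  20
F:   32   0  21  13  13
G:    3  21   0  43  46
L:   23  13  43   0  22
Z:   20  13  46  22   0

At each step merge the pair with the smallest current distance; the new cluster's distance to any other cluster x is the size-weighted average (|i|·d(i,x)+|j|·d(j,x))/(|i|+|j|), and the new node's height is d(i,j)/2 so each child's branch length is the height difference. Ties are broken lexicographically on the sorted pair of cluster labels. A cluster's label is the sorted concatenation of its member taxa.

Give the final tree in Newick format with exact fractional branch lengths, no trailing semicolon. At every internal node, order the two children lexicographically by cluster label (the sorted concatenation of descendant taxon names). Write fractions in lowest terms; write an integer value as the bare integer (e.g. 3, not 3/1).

((E:3/2,G:3/2):167/12,((F:13/2,L:13/2):9/4,Z:35/4):20/3)

step 1: merge (E,G) at d=3; branch lengths E→3/2, G→3/2; new cluster EG
  updated: d(EG,F)=53/2, d(EG,L)=33, d(EG,Z)=33
step 2: merge (F,L) at d=13; branch lengths F→13/2, L→13/2; new cluster FL
  updated: d(EG,FL)=119/4, d(FL,Z)=35/2
step 3: merge (FL,Z) at d=35/2; branch lengths FL→9/4, Z→35/4; new cluster FLZ
  updated: d(EG,FLZ)=185/6
step 4: merge (EG,FLZ) at d=185/6; branch lengths EG→167/12, FLZ→20/3; new cluster EFGLZ
final tree: ((E:3/2,G:3/2):167/12,((F:13/2,L:13/2):9/4,Z:35/4):20/3)
total length: 571/12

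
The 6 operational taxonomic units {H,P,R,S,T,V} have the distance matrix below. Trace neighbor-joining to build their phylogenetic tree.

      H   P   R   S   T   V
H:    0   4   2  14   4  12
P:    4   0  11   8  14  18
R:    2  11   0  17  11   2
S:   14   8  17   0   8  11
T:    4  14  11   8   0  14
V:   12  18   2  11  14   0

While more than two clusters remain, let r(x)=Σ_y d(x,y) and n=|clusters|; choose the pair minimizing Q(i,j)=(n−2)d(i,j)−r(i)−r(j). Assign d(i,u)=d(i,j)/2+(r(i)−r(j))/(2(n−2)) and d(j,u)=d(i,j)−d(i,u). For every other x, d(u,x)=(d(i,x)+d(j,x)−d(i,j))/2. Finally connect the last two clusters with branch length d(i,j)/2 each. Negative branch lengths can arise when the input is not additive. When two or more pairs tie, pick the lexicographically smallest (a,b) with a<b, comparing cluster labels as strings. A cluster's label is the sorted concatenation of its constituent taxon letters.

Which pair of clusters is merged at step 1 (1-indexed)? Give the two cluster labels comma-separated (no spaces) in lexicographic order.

1. join R+V (d=2, Q=-92) ⇒ RV; edges |R|=-3/4, |V|=11/4
  updated: d(H,RV)=6, d(P,RV)=27/2, d(RV,S)=13, d(RV,T)=23/2
2. join P+S (d=8, Q=-117/2) ⇒ PS; edges |P|=41/12, |S|=55/12
  updated: d(H,PS)=5, d(PS,RV)=37/4, d(PS,T)=7
3. join H+RV (d=6, Q=-119/4) ⇒ HRV; edges |H|=1/16, |RV|=95/16
  updated: d(HRV,PS)=33/8, d(HRV,T)=19/4
4. join HRV+PS (d=33/8, Q=-127/8) ⇒ HPRSV; edges |HRV|=15/16, |PS|=51/16
  updated: d(HPRSV,T)=61/16
5. join HPRSV+T (d=61/16) ⇒ HPRSTV; edges |HPRSV|=61/32, |T|=61/32
final tree: (((H:1/16,(R:-3/4,V:11/4):95/16):15/16,(P:41/12,S:55/12):51/16):61/32,T:61/32)
total length: 383/16

R,V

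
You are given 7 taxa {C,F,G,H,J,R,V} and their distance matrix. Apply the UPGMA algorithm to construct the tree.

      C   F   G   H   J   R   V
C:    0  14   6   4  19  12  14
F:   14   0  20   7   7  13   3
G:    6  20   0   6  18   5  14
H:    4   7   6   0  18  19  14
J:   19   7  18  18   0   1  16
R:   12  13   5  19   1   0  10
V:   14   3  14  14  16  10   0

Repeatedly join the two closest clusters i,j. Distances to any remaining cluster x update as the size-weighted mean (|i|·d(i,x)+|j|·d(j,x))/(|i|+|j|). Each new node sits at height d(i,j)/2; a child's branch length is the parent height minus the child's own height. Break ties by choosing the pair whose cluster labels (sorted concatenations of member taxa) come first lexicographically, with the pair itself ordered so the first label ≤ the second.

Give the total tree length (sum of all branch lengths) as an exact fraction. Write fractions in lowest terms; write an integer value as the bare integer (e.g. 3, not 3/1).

109/4

1. join J+R (d=1) ⇒ JR; edges |J|=1/2, |R|=1/2
  updated: d(C,JR)=31/2, d(F,JR)=10, d(G,JR)=23/2, d(H,JR)=37/2, d(JR,V)=13
2. join F+V (d=3) ⇒ FV; edges |F|=3/2, |V|=3/2
  updated: d(C,FV)=14, d(FV,G)=17, d(FV,H)=21/2, d(FV,JR)=23/2
3. join C+H (d=4) ⇒ CH; edges |C|=2, |H|=2
  updated: d(CH,FV)=49/4, d(CH,G)=6, d(CH,JR)=17
4. join CH+G (d=6) ⇒ CGH; edges |CH|=1, |G|=3
  updated: d(CGH,FV)=83/6, d(CGH,JR)=91/6
5. join FV+JR (d=23/2) ⇒ FJRV; edges |FV|=17/4, |JR|=21/4
  updated: d(CGH,FJRV)=29/2
6. join CGH+FJRV (d=29/2) ⇒ CFGHJRV; edges |CGH|=17/4, |FJRV|=3/2
final tree: (((C:2,H:2):1,G:3):17/4,((F:3/2,V:3/2):17/4,(J:1/2,R:1/2):21/4):3/2)
total length: 109/4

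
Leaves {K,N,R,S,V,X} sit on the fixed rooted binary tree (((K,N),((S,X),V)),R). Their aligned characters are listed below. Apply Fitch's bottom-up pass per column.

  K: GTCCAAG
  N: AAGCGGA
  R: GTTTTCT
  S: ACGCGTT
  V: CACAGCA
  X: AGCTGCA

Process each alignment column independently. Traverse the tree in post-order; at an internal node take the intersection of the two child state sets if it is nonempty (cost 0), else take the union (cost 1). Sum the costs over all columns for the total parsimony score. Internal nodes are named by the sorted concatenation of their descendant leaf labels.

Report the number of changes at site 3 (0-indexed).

[col 0] KN: children K:{G}, N:{A} ∪→ {A,G}; cost 1
[col 0] SX: children S:{A}, X:{A} ∩→ {A}; cost 0
[col 0] SVX: children SX:{A}, V:{C} ∪→ {A,C}; cost 1
[col 0] KNSVX: children KN:{A,G}, SVX:{A,C} ∩→ {A}; cost 0
[col 0] KNRSVX: children KNSVX:{A}, R:{G} ∪→ {A,G}; cost 1
[col 1] KN: children K:{T}, N:{A} ∪→ {A,T}; cost 1
[col 1] SX: children S:{C}, X:{G} ∪→ {C,G}; cost 1
[col 1] SVX: children SX:{C,G}, V:{A} ∪→ {A,C,G}; cost 1
[col 1] KNSVX: children KN:{A,T}, SVX:{A,C,G} ∩→ {A}; cost 0
[col 1] KNRSVX: children KNSVX:{A}, R:{T} ∪→ {A,T}; cost 1
[col 2] KN: children K:{C}, N:{G} ∪→ {C,G}; cost 1
[col 2] SX: children S:{G}, X:{C} ∪→ {C,G}; cost 1
[col 2] SVX: children SX:{C,G}, V:{C} ∩→ {C}; cost 0
[col 2] KNSVX: children KN:{C,G}, SVX:{C} ∩→ {C}; cost 0
[col 2] KNRSVX: children KNSVX:{C}, R:{T} ∪→ {C,T}; cost 1
[col 3] KN: children K:{C}, N:{C} ∩→ {C}; cost 0
[col 3] SX: children S:{C}, X:{T} ∪→ {C,T}; cost 1
[col 3] SVX: children SX:{C,T}, V:{A} ∪→ {A,C,T}; cost 1
[col 3] KNSVX: children KN:{C}, SVX:{A,C,T} ∩→ {C}; cost 0
[col 3] KNRSVX: children KNSVX:{C}, R:{T} ∪→ {C,T}; cost 1
[col 4] KN: children K:{A}, N:{G} ∪→ {A,G}; cost 1
[col 4] SX: children S:{G}, X:{G} ∩→ {G}; cost 0
[col 4] SVX: children SX:{G}, V:{G} ∩→ {G}; cost 0
[col 4] KNSVX: children KN:{A,G}, SVX:{G} ∩→ {G}; cost 0
[col 4] KNRSVX: children KNSVX:{G}, R:{T} ∪→ {G,T}; cost 1
[col 5] KN: children K:{A}, N:{G} ∪→ {A,G}; cost 1
[col 5] SX: children S:{T}, X:{C} ∪→ {C,T}; cost 1
[col 5] SVX: children SX:{C,T}, V:{C} ∩→ {C}; cost 0
[col 5] KNSVX: children KN:{A,G}, SVX:{C} ∪→ {A,C,G}; cost 1
[col 5] KNRSVX: children KNSVX:{A,C,G}, R:{C} ∩→ {C}; cost 0
[col 6] KN: children K:{G}, N:{A} ∪→ {A,G}; cost 1
[col 6] SX: children S:{T}, X:{A} ∪→ {A,T}; cost 1
[col 6] SVX: children SX:{A,T}, V:{A} ∩→ {A}; cost 0
[col 6] KNSVX: children KN:{A,G}, SVX:{A} ∩→ {A}; cost 0
[col 6] KNRSVX: children KNSVX:{A}, R:{T} ∪→ {A,T}; cost 1
per-site changes: [3, 4, 3, 3, 2, 3, 3]; total = 21

3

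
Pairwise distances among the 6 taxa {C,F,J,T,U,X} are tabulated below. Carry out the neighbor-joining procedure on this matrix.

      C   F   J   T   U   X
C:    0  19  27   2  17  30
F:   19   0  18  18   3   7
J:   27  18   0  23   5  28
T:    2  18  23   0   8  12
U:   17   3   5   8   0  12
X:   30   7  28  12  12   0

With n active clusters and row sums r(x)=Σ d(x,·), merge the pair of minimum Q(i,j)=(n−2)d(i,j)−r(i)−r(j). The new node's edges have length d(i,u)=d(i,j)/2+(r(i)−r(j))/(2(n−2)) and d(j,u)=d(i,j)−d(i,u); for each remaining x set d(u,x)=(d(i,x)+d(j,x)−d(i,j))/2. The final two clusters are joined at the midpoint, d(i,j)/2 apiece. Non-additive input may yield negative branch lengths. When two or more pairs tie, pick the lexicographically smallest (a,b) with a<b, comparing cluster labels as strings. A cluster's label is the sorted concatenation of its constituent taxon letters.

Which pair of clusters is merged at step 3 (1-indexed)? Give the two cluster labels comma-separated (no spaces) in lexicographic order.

CT,FX

iteration 1: select C,T (d=2, Q=-150); attach at lengths (5, -3); label the merged cluster CT
  updated: d(CT,F)=35/2, d(CT,J)=24, d(CT,U)=23/2, d(CT,X)=20
iteration 2: select F,X (d=7, Q=-183/2); attach at lengths (-1/12, 85/12); label the merged cluster FX
  updated: d(CT,FX)=61/4, d(FX,J)=39/2, d(FX,U)=4
iteration 3: select CT,FX (d=61/4, Q=-59); attach at lengths (85/8, 37/8); label the merged cluster CFTX
  updated: d(CFTX,J)=113/8, d(CFTX,U)=1/8
iteration 4: select CFTX,J (d=113/8, Q=-77/4); attach at lengths (37/8, 19/2); label the merged cluster CFJTX
  updated: d(CFJTX,U)=-9/2
iteration 5: select CFJTX,U (d=-9/2); attach at lengths (-9/4, -9/4); label the merged cluster CFJTUX
final tree: ((((C:5,T:-3):85/8,(F:-1/12,X:85/12):37/8):37/8,J:19/2):-9/4,U:-9/4)
total length: 271/8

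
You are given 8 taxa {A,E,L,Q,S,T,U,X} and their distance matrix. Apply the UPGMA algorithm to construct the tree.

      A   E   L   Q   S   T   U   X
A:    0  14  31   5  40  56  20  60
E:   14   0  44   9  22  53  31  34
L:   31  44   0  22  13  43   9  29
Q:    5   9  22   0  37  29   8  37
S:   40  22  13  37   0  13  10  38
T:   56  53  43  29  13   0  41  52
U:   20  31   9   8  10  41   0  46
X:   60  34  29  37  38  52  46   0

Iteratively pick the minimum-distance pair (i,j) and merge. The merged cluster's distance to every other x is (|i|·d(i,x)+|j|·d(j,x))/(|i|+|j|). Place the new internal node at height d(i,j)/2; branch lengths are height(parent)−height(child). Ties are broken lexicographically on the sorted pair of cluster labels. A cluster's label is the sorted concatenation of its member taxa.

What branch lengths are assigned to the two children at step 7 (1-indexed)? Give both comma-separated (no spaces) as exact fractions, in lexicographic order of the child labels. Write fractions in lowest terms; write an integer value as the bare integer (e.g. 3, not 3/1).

131/84,148/7

step 1: merge (A,Q) at d=5; branch lengths A→5/2, Q→5/2; new cluster AQ
  updated: d(AQ,E)=23/2, d(AQ,L)=53/2, d(AQ,S)=77/2, d(AQ,T)=85/2, d(AQ,U)=14, d(AQ,X)=97/2
step 2: merge (L,U) at d=9; branch lengths L→9/2, U→9/2; new cluster LU
  updated: d(AQ,LU)=81/4, d(E,LU)=75/2, d(LU,S)=23/2, d(LU,T)=42, d(LU,X)=75/2
step 3: merge (AQ,E) at d=23/2; branch lengths AQ→13/4, E→23/4; new cluster AEQ
  updated: d(AEQ,LU)=26, d(AEQ,S)=33, d(AEQ,T)=46, d(AEQ,X)=131/3
step 4: merge (LU,S) at d=23/2; branch lengths LU→5/4, S→23/4; new cluster LSU
  updated: d(AEQ,LSU)=85/3, d(LSU,T)=97/3, d(LSU,X)=113/3
step 5: merge (AEQ,LSU) at d=85/3; branch lengths AEQ→101/12, LSU→101/12; new cluster AELQSU
  updated: d(AELQSU,T)=235/6, d(AELQSU,X)=122/3
step 6: merge (AELQSU,T) at d=235/6; branch lengths AELQSU→65/12, T→235/12; new cluster AELQSTU
  updated: d(AELQSTU,X)=296/7
step 7: merge (AELQSTU,X) at d=296/7; branch lengths AELQSTU→131/84, X→148/7; new cluster AELQSTUX
final tree: (((((A:5/2,Q:5/2):13/4,E:23/4):101/12,((L:9/2,U:9/2):5/4,S:23/4):101/12):65/12,T:235/12):131/84,X:148/7)
total length: 2647/28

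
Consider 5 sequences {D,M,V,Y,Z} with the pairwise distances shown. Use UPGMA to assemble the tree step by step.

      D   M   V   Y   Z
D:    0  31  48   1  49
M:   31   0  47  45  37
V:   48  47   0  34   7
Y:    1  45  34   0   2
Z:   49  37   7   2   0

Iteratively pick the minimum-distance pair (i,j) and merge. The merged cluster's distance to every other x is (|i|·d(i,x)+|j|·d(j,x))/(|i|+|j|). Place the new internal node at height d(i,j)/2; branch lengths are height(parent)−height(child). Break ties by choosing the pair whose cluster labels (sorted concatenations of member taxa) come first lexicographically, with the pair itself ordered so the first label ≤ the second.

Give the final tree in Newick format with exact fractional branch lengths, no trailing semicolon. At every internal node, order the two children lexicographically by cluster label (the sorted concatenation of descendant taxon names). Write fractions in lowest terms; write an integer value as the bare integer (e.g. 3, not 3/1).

iteration 1: select D,Y (d=1); attach at lengths (1/2, 1/2); label the merged cluster DY
  updated: d(DY,M)=38, d(DY,V)=41, d(DY,Z)=51/2
iteration 2: select V,Z (d=7); attach at lengths (7/2, 7/2); label the merged cluster VZ
  updated: d(DY,VZ)=133/4, d(M,VZ)=42
iteration 3: select DY,VZ (d=133/4); attach at lengths (129/8, 105/8); label the merged cluster DVYZ
  updated: d(DVYZ,M)=40
iteration 4: select DVYZ,M (d=40); attach at lengths (27/8, 20); label the merged cluster DMVYZ
final tree: (((D:1/2,Y:1/2):129/8,(V:7/2,Z:7/2):105/8):27/8,M:20)
total length: 485/8

(((D:1/2,Y:1/2):129/8,(V:7/2,Z:7/2):105/8):27/8,M:20)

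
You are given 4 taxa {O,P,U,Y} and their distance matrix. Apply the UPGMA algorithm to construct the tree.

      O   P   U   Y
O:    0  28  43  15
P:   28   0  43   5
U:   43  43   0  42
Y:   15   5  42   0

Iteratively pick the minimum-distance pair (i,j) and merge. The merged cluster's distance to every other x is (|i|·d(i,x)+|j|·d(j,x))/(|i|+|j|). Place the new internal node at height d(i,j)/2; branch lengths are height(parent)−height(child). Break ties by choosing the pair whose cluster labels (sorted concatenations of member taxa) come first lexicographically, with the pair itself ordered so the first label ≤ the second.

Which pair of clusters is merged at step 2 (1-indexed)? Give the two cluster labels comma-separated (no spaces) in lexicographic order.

step 1: merge (P,Y) at d=5; branch lengths P→5/2, Y→5/2; new cluster PY
  updated: d(O,PY)=43/2, d(PY,U)=85/2
step 2: merge (O,PY) at d=43/2; branch lengths O→43/4, PY→33/4; new cluster OPY
  updated: d(OPY,U)=128/3
step 3: merge (OPY,U) at d=128/3; branch lengths OPY→127/12, U→64/3; new cluster OPUY
final tree: ((O:43/4,(P:5/2,Y:5/2):33/4):127/12,U:64/3)
total length: 671/12

O,PY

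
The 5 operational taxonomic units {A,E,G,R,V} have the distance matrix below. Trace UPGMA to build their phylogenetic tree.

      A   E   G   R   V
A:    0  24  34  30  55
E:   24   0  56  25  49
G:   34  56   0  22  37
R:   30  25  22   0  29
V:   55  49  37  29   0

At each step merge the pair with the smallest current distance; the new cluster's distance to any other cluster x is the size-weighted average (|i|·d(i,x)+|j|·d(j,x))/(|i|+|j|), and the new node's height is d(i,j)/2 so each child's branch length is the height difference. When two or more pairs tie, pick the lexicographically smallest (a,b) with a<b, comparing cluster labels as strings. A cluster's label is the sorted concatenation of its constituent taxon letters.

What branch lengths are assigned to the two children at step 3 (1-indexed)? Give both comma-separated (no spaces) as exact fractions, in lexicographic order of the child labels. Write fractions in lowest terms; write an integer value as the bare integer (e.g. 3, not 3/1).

step 1: merge (G,R) at d=22; branch lengths G→11, R→11; new cluster GR
  updated: d(A,GR)=32, d(E,GR)=81/2, d(GR,V)=33
step 2: merge (A,E) at d=24; branch lengths A→12, E→12; new cluster AE
  updated: d(AE,GR)=145/4, d(AE,V)=52
step 3: merge (GR,V) at d=33; branch lengths GR→11/2, V→33/2; new cluster GRV
  updated: d(AE,GRV)=83/2
step 4: merge (AE,GRV) at d=83/2; branch lengths AE→35/4, GRV→17/4; new cluster AEGRV
final tree: ((A:12,E:12):35/4,((G:11,R:11):11/2,V:33/2):17/4)
total length: 81

11/2,33/2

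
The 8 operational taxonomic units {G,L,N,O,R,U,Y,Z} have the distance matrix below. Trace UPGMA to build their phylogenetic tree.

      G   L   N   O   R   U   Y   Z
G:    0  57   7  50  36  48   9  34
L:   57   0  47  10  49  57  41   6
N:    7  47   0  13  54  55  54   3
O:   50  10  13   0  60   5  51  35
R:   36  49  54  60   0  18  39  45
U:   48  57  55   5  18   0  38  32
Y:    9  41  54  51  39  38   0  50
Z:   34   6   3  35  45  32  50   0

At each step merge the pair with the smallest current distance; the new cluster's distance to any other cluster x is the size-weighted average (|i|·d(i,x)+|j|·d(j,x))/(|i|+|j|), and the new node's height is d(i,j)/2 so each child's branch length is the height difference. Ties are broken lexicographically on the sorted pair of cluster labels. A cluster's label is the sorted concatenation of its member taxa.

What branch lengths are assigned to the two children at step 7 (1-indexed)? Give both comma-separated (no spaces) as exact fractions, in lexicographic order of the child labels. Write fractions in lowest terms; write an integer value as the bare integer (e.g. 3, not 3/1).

iteration 1: select N,Z (d=3); attach at lengths (3/2, 3/2); label the merged cluster NZ
  updated: d(G,NZ)=41/2, d(L,NZ)=53/2, d(NZ,O)=24, d(NZ,R)=99/2, d(NZ,U)=87/2, d(NZ,Y)=52
iteration 2: select O,U (d=5); attach at lengths (5/2, 5/2); label the merged cluster OU
  updated: d(G,OU)=49, d(L,OU)=67/2, d(NZ,OU)=135/4, d(OU,R)=39, d(OU,Y)=89/2
iteration 3: select G,Y (d=9); attach at lengths (9/2, 9/2); label the merged cluster GY
  updated: d(GY,L)=49, d(GY,NZ)=145/4, d(GY,OU)=187/4, d(GY,R)=75/2
iteration 4: select L,NZ (d=53/2); attach at lengths (53/4, 47/4); label the merged cluster LNZ
  updated: d(GY,LNZ)=81/2, d(LNZ,OU)=101/3, d(LNZ,R)=148/3
iteration 5: select LNZ,OU (d=101/3); attach at lengths (43/12, 43/3); label the merged cluster LNOUZ
  updated: d(GY,LNOUZ)=43, d(LNOUZ,R)=226/5
iteration 6: select GY,R (d=75/2); attach at lengths (57/4, 75/4); label the merged cluster GRY
  updated: d(GRY,LNOUZ)=656/15
iteration 7: select GRY,LNOUZ (d=656/15); attach at lengths (187/60, 151/30); label the merged cluster GLNORUYZ
final tree: (((G:9/2,Y:9/2):57/4,R:75/4):187/60,((L:53/4,(N:3/2,Z:3/2):47/4):43/12,(O:5/2,U:5/2):43/3):151/30)
total length: 1516/15

187/60,151/30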